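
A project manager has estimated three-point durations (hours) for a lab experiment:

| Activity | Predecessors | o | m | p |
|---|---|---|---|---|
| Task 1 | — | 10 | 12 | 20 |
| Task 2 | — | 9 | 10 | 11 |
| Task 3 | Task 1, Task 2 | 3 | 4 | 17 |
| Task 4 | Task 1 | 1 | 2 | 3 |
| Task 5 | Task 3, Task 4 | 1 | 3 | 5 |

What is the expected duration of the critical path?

te_Task 1 = (10 + 4·12 + 20)/6 = 78/6 = 13
te_Task 2 = (9 + 4·10 + 11)/6 = 60/6 = 10
te_Task 3 = (3 + 4·4 + 17)/6 = 36/6 = 6
te_Task 4 = (1 + 4·2 + 3)/6 = 12/6 = 2
te_Task 5 = (1 + 4·3 + 5)/6 = 18/6 = 3

Forward pass:
ES_Task 1 = 0; EF_Task 1 = 13
ES_Task 2 = 0; EF_Task 2 = 10
ES_Task 3 = max(EF_Task 1=13, EF_Task 2=10) = 13; EF_Task 3 = 13+6 = 19
ES_Task 4 = 13; EF_Task 4 = 13+2 = 15
ES_Task 5 = max(EF_Task 3=19, EF_Task 4=15) = 19; EF_Task 5 = 19+3 = 22
Expected project duration μ = 22 hours. Critical path: Task 1 → Task 3 → Task 5.

22 hours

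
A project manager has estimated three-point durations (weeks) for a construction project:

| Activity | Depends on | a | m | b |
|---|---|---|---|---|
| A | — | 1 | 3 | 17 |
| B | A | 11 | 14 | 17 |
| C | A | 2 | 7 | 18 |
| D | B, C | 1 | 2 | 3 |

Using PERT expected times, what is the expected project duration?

21 weeks

te_A = (1 + 4·3 + 17)/6 = 30/6 = 5
te_B = (11 + 4·14 + 17)/6 = 84/6 = 14
te_C = (2 + 4·7 + 18)/6 = 48/6 = 8
te_D = (1 + 4·2 + 3)/6 = 12/6 = 2

Forward pass:
ES_A = 0; EF_A = 5
ES_B = 5; EF_B = 5+14 = 19
ES_C = 5; EF_C = 5+8 = 13
ES_D = max(EF_B=19, EF_C=13) = 19; EF_D = 19+2 = 21
Expected project duration μ = 21 weeks. Critical path: A → B → D.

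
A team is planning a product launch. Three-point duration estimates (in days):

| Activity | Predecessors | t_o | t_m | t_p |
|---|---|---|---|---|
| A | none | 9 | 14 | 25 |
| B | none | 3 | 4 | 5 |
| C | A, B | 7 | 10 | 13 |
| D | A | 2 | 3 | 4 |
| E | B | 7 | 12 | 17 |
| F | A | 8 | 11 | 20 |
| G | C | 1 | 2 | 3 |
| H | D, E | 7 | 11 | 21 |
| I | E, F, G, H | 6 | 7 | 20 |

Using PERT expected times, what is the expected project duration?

te_A = (9 + 4·14 + 25)/6 = 90/6 = 15
te_B = (3 + 4·4 + 5)/6 = 24/6 = 4
te_C = (7 + 4·10 + 13)/6 = 60/6 = 10
te_D = (2 + 4·3 + 4)/6 = 18/6 = 3
te_E = (7 + 4·12 + 17)/6 = 72/6 = 12
te_F = (8 + 4·11 + 20)/6 = 72/6 = 12
te_G = (1 + 4·2 + 3)/6 = 12/6 = 2
te_H = (7 + 4·11 + 21)/6 = 72/6 = 12
te_I = (6 + 4·7 + 20)/6 = 54/6 = 9

Forward pass:
ES_A = 0; EF_A = 15
ES_B = 0; EF_B = 4
ES_C = max(EF_A=15, EF_B=4) = 15; EF_C = 15+10 = 25
ES_D = 15; EF_D = 15+3 = 18
ES_E = 4; EF_E = 4+12 = 16
ES_F = 15; EF_F = 15+12 = 27
ES_G = 25; EF_G = 25+2 = 27
ES_H = max(EF_D=18, EF_E=16) = 18; EF_H = 18+12 = 30
ES_I = max(EF_E=16, EF_F=27, EF_G=27, EF_H=30) = 30; EF_I = 30+9 = 39
Expected project duration μ = 39 days. Critical path: A → D → H → I.

39 days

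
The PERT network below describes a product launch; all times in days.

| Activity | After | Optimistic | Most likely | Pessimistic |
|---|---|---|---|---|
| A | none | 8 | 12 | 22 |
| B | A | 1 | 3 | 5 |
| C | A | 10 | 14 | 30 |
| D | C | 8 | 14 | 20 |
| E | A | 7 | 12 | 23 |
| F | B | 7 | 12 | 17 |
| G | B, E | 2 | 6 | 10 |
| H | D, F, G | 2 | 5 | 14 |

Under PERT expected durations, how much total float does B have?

15 days

te_A = (8 + 4·12 + 22)/6 = 78/6 = 13
te_B = (1 + 4·3 + 5)/6 = 18/6 = 3
te_C = (10 + 4·14 + 30)/6 = 96/6 = 16
te_D = (8 + 4·14 + 20)/6 = 84/6 = 14
te_E = (7 + 4·12 + 23)/6 = 78/6 = 13
te_F = (7 + 4·12 + 17)/6 = 72/6 = 12
te_G = (2 + 4·6 + 10)/6 = 36/6 = 6
te_H = (2 + 4·5 + 14)/6 = 36/6 = 6

Forward pass:
ES_A = 0; EF_A = 13
ES_B = 13; EF_B = 13+3 = 16
ES_C = 13; EF_C = 13+16 = 29
ES_D = 29; EF_D = 29+14 = 43
ES_E = 13; EF_E = 13+13 = 26
ES_F = 16; EF_F = 16+12 = 28
ES_G = max(EF_B=16, EF_E=26) = 26; EF_G = 26+6 = 32
ES_H = max(EF_D=43, EF_F=28, EF_G=32) = 43; EF_H = 43+6 = 49
Expected project duration μ = 49 days. Critical path: A → C → D → H.

Backward pass:
LF_H = 49; LS_H = 49−6 = 43
LF_G = LS_H = 43; LS_G = 43−6 = 37
LF_F = LS_H = 43; LS_F = 43−12 = 31
LF_E = LS_G = 37; LS_E = 37−13 = 24
LF_D = LS_H = 43; LS_D = 43−14 = 29
LF_C = LS_D = 29; LS_C = 29−16 = 13
LF_B = min(LS_F=31, LS_G=37) = 31; LS_B = 31−3 = 28
LF_A = min(LS_B=28, LS_C=13, LS_E=24) = 13; LS_A = 13−13 = 0
Slack_B = LS_B − ES_B = 28 − 13 = 15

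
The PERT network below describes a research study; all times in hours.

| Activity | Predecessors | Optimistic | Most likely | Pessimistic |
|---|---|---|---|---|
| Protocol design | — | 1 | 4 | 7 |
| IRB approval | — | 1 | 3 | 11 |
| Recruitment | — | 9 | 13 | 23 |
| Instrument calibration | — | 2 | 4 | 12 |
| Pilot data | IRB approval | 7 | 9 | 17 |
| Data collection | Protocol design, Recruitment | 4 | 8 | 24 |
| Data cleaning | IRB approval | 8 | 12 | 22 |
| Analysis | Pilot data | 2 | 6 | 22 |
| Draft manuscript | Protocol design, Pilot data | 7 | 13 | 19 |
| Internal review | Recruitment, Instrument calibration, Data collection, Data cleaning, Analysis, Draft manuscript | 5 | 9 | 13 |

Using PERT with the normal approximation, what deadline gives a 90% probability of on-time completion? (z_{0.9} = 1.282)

te_Protocol design = (1 + 4·4 + 7)/6 = 24/6 = 4; σ²_Protocol design = ((7−1)/6)² = 1.000
te_IRB approval = (1 + 4·3 + 11)/6 = 24/6 = 4; σ²_IRB approval = ((11−1)/6)² = 2.778
te_Recruitment = (9 + 4·13 + 23)/6 = 84/6 = 14; σ²_Recruitment = ((23−9)/6)² = 5.444
te_Instrument calibration = (2 + 4·4 + 12)/6 = 30/6 = 5; σ²_Instrument calibration = ((12−2)/6)² = 2.778
te_Pilot data = (7 + 4·9 + 17)/6 = 60/6 = 10; σ²_Pilot data = ((17−7)/6)² = 2.778
te_Data collection = (4 + 4·8 + 24)/6 = 60/6 = 10; σ²_Data collection = ((24−4)/6)² = 11.111
te_Data cleaning = (8 + 4·12 + 22)/6 = 78/6 = 13; σ²_Data cleaning = ((22−8)/6)² = 5.444
te_Analysis = (2 + 4·6 + 22)/6 = 48/6 = 8; σ²_Analysis = ((22−2)/6)² = 11.111
te_Draft manuscript = (7 + 4·13 + 19)/6 = 78/6 = 13; σ²_Draft manuscript = ((19−7)/6)² = 4.000
te_Internal review = (5 + 4·9 + 13)/6 = 54/6 = 9; σ²_Internal review = ((13−5)/6)² = 1.778

Forward pass:
ES_Protocol design = 0; EF_Protocol design = 4
ES_IRB approval = 0; EF_IRB approval = 4
ES_Recruitment = 0; EF_Recruitment = 14
ES_Instrument calibration = 0; EF_Instrument calibration = 5
ES_Pilot data = 4; EF_Pilot data = 4+10 = 14
ES_Data collection = max(EF_Protocol design=4, EF_Recruitment=14) = 14; EF_Data collection = 14+10 = 24
ES_Data cleaning = 4; EF_Data cleaning = 4+13 = 17
ES_Analysis = 14; EF_Analysis = 14+8 = 22
ES_Draft manuscript = max(EF_Protocol design=4, EF_Pilot data=14) = 14; EF_Draft manuscript = 14+13 = 27
ES_Internal review = max(EF_Recruitment=14, EF_Instrument calibration=5, EF_Data collection=24, EF_Data cleaning=17, EF_Analysis=22, EF_Draft manuscript=27) = 27; EF_Internal review = 27+9 = 36
Expected project duration μ = 36 hours. Critical path: IRB approval → Pilot data → Draft manuscript → Internal review.

Variance along critical path = 2.778 + 2.778 + 4.000 + 1.778 = 11.333; σ = 3.367 hours.
D = μ + z·σ = 36 + 1.282·3.367 = 40.3 hours

40.3 hours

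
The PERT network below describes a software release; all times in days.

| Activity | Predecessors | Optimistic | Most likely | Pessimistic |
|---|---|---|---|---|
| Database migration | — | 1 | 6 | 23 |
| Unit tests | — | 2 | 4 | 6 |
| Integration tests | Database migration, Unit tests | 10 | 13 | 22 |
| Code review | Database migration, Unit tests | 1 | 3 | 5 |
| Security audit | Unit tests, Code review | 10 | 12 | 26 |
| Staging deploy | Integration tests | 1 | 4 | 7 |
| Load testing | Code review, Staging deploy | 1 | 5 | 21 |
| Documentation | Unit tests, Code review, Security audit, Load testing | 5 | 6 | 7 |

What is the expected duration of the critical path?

te_Database migration = (1 + 4·6 + 23)/6 = 48/6 = 8
te_Unit tests = (2 + 4·4 + 6)/6 = 24/6 = 4
te_Integration tests = (10 + 4·13 + 22)/6 = 84/6 = 14
te_Code review = (1 + 4·3 + 5)/6 = 18/6 = 3
te_Security audit = (10 + 4·12 + 26)/6 = 84/6 = 14
te_Staging deploy = (1 + 4·4 + 7)/6 = 24/6 = 4
te_Load testing = (1 + 4·5 + 21)/6 = 42/6 = 7
te_Documentation = (5 + 4·6 + 7)/6 = 36/6 = 6

Forward pass:
ES_Database migration = 0; EF_Database migration = 8
ES_Unit tests = 0; EF_Unit tests = 4
ES_Integration tests = max(EF_Database migration=8, EF_Unit tests=4) = 8; EF_Integration tests = 8+14 = 22
ES_Code review = max(EF_Database migration=8, EF_Unit tests=4) = 8; EF_Code review = 8+3 = 11
ES_Security audit = max(EF_Unit tests=4, EF_Code review=11) = 11; EF_Security audit = 11+14 = 25
ES_Staging deploy = 22; EF_Staging deploy = 22+4 = 26
ES_Load testing = max(EF_Code review=11, EF_Staging deploy=26) = 26; EF_Load testing = 26+7 = 33
ES_Documentation = max(EF_Unit tests=4, EF_Code review=11, EF_Security audit=25, EF_Load testing=33) = 33; EF_Documentation = 33+6 = 39
Expected project duration μ = 39 days. Critical path: Database migration → Integration tests → Staging deploy → Load testing → Documentation.

39 days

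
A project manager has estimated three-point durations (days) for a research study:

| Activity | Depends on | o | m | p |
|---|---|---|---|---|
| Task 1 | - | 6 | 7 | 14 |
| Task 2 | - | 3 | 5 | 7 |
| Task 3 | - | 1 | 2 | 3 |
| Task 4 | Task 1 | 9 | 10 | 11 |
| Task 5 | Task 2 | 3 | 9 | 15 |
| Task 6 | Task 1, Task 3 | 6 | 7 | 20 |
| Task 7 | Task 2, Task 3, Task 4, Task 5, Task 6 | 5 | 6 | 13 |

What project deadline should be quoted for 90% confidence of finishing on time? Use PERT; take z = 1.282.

27.5 days

te_Task 1 = (6 + 4·7 + 14)/6 = 48/6 = 8; σ²_Task 1 = ((14−6)/6)² = 1.778
te_Task 2 = (3 + 4·5 + 7)/6 = 30/6 = 5; σ²_Task 2 = ((7−3)/6)² = 0.444
te_Task 3 = (1 + 4·2 + 3)/6 = 12/6 = 2; σ²_Task 3 = ((3−1)/6)² = 0.111
te_Task 4 = (9 + 4·10 + 11)/6 = 60/6 = 10; σ²_Task 4 = ((11−9)/6)² = 0.111
te_Task 5 = (3 + 4·9 + 15)/6 = 54/6 = 9; σ²_Task 5 = ((15−3)/6)² = 4.000
te_Task 6 = (6 + 4·7 + 20)/6 = 54/6 = 9; σ²_Task 6 = ((20−6)/6)² = 5.444
te_Task 7 = (5 + 4·6 + 13)/6 = 42/6 = 7; σ²_Task 7 = ((13−5)/6)² = 1.778

Forward pass:
ES_Task 1 = 0; EF_Task 1 = 8
ES_Task 2 = 0; EF_Task 2 = 5
ES_Task 3 = 0; EF_Task 3 = 2
ES_Task 4 = 8; EF_Task 4 = 8+10 = 18
ES_Task 5 = 5; EF_Task 5 = 5+9 = 14
ES_Task 6 = max(EF_Task 1=8, EF_Task 3=2) = 8; EF_Task 6 = 8+9 = 17
ES_Task 7 = max(EF_Task 2=5, EF_Task 3=2, EF_Task 4=18, EF_Task 5=14, EF_Task 6=17) = 18; EF_Task 7 = 18+7 = 25
Expected project duration μ = 25 days. Critical path: Task 1 → Task 4 → Task 7.

Variance along critical path = 1.778 + 0.111 + 1.778 = 3.667; σ = 1.915 days.
D = μ + z·σ = 25 + 1.282·1.915 = 27.5 days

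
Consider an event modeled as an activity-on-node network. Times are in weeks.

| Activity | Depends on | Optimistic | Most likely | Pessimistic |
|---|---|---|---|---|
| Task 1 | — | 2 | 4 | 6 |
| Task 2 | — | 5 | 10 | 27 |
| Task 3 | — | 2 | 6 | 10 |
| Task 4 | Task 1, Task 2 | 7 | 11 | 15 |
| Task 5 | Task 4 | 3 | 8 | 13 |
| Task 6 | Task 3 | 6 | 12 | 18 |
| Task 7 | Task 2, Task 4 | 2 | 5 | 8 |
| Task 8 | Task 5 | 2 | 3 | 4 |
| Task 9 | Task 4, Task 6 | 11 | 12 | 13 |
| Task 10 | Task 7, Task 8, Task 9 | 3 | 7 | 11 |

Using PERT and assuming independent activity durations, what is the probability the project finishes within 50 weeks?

te_Task 1 = (2 + 4·4 + 6)/6 = 24/6 = 4; σ²_Task 1 = ((6−2)/6)² = 0.444
te_Task 2 = (5 + 4·10 + 27)/6 = 72/6 = 12; σ²_Task 2 = ((27−5)/6)² = 13.444
te_Task 3 = (2 + 4·6 + 10)/6 = 36/6 = 6; σ²_Task 3 = ((10−2)/6)² = 1.778
te_Task 4 = (7 + 4·11 + 15)/6 = 66/6 = 11; σ²_Task 4 = ((15−7)/6)² = 1.778
te_Task 5 = (3 + 4·8 + 13)/6 = 48/6 = 8; σ²_Task 5 = ((13−3)/6)² = 2.778
te_Task 6 = (6 + 4·12 + 18)/6 = 72/6 = 12; σ²_Task 6 = ((18−6)/6)² = 4.000
te_Task 7 = (2 + 4·5 + 8)/6 = 30/6 = 5; σ²_Task 7 = ((8−2)/6)² = 1.000
te_Task 8 = (2 + 4·3 + 4)/6 = 18/6 = 3; σ²_Task 8 = ((4−2)/6)² = 0.111
te_Task 9 = (11 + 4·12 + 13)/6 = 72/6 = 12; σ²_Task 9 = ((13−11)/6)² = 0.111
te_Task 10 = (3 + 4·7 + 11)/6 = 42/6 = 7; σ²_Task 10 = ((11−3)/6)² = 1.778

Forward pass:
ES_Task 1 = 0; EF_Task 1 = 4
ES_Task 2 = 0; EF_Task 2 = 12
ES_Task 3 = 0; EF_Task 3 = 6
ES_Task 4 = max(EF_Task 1=4, EF_Task 2=12) = 12; EF_Task 4 = 12+11 = 23
ES_Task 5 = 23; EF_Task 5 = 23+8 = 31
ES_Task 6 = 6; EF_Task 6 = 6+12 = 18
ES_Task 7 = max(EF_Task 2=12, EF_Task 4=23) = 23; EF_Task 7 = 23+5 = 28
ES_Task 8 = 31; EF_Task 8 = 31+3 = 34
ES_Task 9 = max(EF_Task 4=23, EF_Task 6=18) = 23; EF_Task 9 = 23+12 = 35
ES_Task 10 = max(EF_Task 7=28, EF_Task 8=34, EF_Task 9=35) = 35; EF_Task 10 = 35+7 = 42
Expected project duration μ = 42 weeks. Critical path: Task 2 → Task 4 → Task 9 → Task 10.

Variance along critical path = 13.444 + 1.778 + 0.111 + 1.778 = 17.111; σ = √17.111 = 4.137 weeks.
Z = (50 − 42) / 4.137 = 1.934
P(T ≤ 50) = Φ(1.934) ≈ 0.973

0.973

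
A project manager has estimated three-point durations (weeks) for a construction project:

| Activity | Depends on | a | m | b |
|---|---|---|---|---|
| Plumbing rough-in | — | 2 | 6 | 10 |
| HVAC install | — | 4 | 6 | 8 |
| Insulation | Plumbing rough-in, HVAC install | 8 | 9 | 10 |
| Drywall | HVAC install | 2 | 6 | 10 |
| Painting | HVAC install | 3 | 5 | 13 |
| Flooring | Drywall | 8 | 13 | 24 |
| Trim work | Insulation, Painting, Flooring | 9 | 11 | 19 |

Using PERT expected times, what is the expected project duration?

te_Plumbing rough-in = (2 + 4·6 + 10)/6 = 36/6 = 6
te_HVAC install = (4 + 4·6 + 8)/6 = 36/6 = 6
te_Insulation = (8 + 4·9 + 10)/6 = 54/6 = 9
te_Drywall = (2 + 4·6 + 10)/6 = 36/6 = 6
te_Painting = (3 + 4·5 + 13)/6 = 36/6 = 6
te_Flooring = (8 + 4·13 + 24)/6 = 84/6 = 14
te_Trim work = (9 + 4·11 + 19)/6 = 72/6 = 12

Forward pass:
ES_Plumbing rough-in = 0; EF_Plumbing rough-in = 6
ES_HVAC install = 0; EF_HVAC install = 6
ES_Insulation = max(EF_Plumbing rough-in=6, EF_HVAC install=6) = 6; EF_Insulation = 6+9 = 15
ES_Drywall = 6; EF_Drywall = 6+6 = 12
ES_Painting = 6; EF_Painting = 6+6 = 12
ES_Flooring = 12; EF_Flooring = 12+14 = 26
ES_Trim work = max(EF_Insulation=15, EF_Painting=12, EF_Flooring=26) = 26; EF_Trim work = 26+12 = 38
Expected project duration μ = 38 weeks. Critical path: HVAC install → Drywall → Flooring → Trim work.

38 weeks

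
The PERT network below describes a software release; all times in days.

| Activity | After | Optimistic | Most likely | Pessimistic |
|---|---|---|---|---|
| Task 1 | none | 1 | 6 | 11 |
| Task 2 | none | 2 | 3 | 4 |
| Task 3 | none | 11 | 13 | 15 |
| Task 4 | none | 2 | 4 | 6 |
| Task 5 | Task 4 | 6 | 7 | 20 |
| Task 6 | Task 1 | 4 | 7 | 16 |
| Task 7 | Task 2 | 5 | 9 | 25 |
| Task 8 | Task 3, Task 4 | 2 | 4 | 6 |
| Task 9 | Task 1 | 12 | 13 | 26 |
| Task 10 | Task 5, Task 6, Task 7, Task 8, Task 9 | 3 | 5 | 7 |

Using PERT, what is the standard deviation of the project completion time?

2.94 days

te_Task 1 = (1 + 4·6 + 11)/6 = 36/6 = 6; σ²_Task 1 = ((11−1)/6)² = 2.778
te_Task 2 = (2 + 4·3 + 4)/6 = 18/6 = 3; σ²_Task 2 = ((4−2)/6)² = 0.111
te_Task 3 = (11 + 4·13 + 15)/6 = 78/6 = 13; σ²_Task 3 = ((15−11)/6)² = 0.444
te_Task 4 = (2 + 4·4 + 6)/6 = 24/6 = 4; σ²_Task 4 = ((6−2)/6)² = 0.444
te_Task 5 = (6 + 4·7 + 20)/6 = 54/6 = 9; σ²_Task 5 = ((20−6)/6)² = 5.444
te_Task 6 = (4 + 4·7 + 16)/6 = 48/6 = 8; σ²_Task 6 = ((16−4)/6)² = 4.000
te_Task 7 = (5 + 4·9 + 25)/6 = 66/6 = 11; σ²_Task 7 = ((25−5)/6)² = 11.111
te_Task 8 = (2 + 4·4 + 6)/6 = 24/6 = 4; σ²_Task 8 = ((6−2)/6)² = 0.444
te_Task 9 = (12 + 4·13 + 26)/6 = 90/6 = 15; σ²_Task 9 = ((26−12)/6)² = 5.444
te_Task 10 = (3 + 4·5 + 7)/6 = 30/6 = 5; σ²_Task 10 = ((7−3)/6)² = 0.444

Forward pass:
ES_Task 1 = 0; EF_Task 1 = 6
ES_Task 2 = 0; EF_Task 2 = 3
ES_Task 3 = 0; EF_Task 3 = 13
ES_Task 4 = 0; EF_Task 4 = 4
ES_Task 5 = 4; EF_Task 5 = 4+9 = 13
ES_Task 6 = 6; EF_Task 6 = 6+8 = 14
ES_Task 7 = 3; EF_Task 7 = 3+11 = 14
ES_Task 8 = max(EF_Task 3=13, EF_Task 4=4) = 13; EF_Task 8 = 13+4 = 17
ES_Task 9 = 6; EF_Task 9 = 6+15 = 21
ES_Task 10 = max(EF_Task 5=13, EF_Task 6=14, EF_Task 7=14, EF_Task 8=17, EF_Task 9=21) = 21; EF_Task 10 = 21+5 = 26
Expected project duration μ = 26 days. Critical path: Task 1 → Task 9 → Task 10.

Variance along critical path = 2.778 + 5.444 + 0.444 = 8.667
σ = √8.667 = 2.944 days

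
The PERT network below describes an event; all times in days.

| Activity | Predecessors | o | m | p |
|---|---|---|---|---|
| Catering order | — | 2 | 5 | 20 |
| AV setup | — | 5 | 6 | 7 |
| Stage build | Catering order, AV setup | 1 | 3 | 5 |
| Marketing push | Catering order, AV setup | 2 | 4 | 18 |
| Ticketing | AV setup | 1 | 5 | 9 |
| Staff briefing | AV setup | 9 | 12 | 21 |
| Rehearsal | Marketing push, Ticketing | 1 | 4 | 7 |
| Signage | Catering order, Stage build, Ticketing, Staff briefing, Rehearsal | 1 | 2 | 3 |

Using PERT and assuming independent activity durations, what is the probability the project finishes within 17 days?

0.026

te_Catering order = (2 + 4·5 + 20)/6 = 42/6 = 7; σ²_Catering order = ((20−2)/6)² = 9.000
te_AV setup = (5 + 4·6 + 7)/6 = 36/6 = 6; σ²_AV setup = ((7−5)/6)² = 0.111
te_Stage build = (1 + 4·3 + 5)/6 = 18/6 = 3; σ²_Stage build = ((5−1)/6)² = 0.444
te_Marketing push = (2 + 4·4 + 18)/6 = 36/6 = 6; σ²_Marketing push = ((18−2)/6)² = 7.111
te_Ticketing = (1 + 4·5 + 9)/6 = 30/6 = 5; σ²_Ticketing = ((9−1)/6)² = 1.778
te_Staff briefing = (9 + 4·12 + 21)/6 = 78/6 = 13; σ²_Staff briefing = ((21−9)/6)² = 4.000
te_Rehearsal = (1 + 4·4 + 7)/6 = 24/6 = 4; σ²_Rehearsal = ((7−1)/6)² = 1.000
te_Signage = (1 + 4·2 + 3)/6 = 12/6 = 2; σ²_Signage = ((3−1)/6)² = 0.111

Forward pass:
ES_Catering order = 0; EF_Catering order = 7
ES_AV setup = 0; EF_AV setup = 6
ES_Stage build = max(EF_Catering order=7, EF_AV setup=6) = 7; EF_Stage build = 7+3 = 10
ES_Marketing push = max(EF_Catering order=7, EF_AV setup=6) = 7; EF_Marketing push = 7+6 = 13
ES_Ticketing = 6; EF_Ticketing = 6+5 = 11
ES_Staff briefing = 6; EF_Staff briefing = 6+13 = 19
ES_Rehearsal = max(EF_Marketing push=13, EF_Ticketing=11) = 13; EF_Rehearsal = 13+4 = 17
ES_Signage = max(EF_Catering order=7, EF_Stage build=10, EF_Ticketing=11, EF_Staff briefing=19, EF_Rehearsal=17) = 19; EF_Signage = 19+2 = 21
Expected project duration μ = 21 days. Critical path: AV setup → Staff briefing → Signage.

Variance along critical path = 0.111 + 4.000 + 0.111 = 4.222; σ = √4.222 = 2.055 days.
Z = (17 − 21) / 2.055 = -1.947
P(T ≤ 17) = Φ(-1.947) ≈ 0.026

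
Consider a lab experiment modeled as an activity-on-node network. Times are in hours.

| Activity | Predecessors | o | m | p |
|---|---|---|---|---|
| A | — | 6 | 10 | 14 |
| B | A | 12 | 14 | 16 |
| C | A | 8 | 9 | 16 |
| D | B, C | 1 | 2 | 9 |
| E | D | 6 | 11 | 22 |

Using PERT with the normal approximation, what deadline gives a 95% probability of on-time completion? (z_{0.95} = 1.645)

44.5 hours

te_A = (6 + 4·10 + 14)/6 = 60/6 = 10; σ²_A = ((14−6)/6)² = 1.778
te_B = (12 + 4·14 + 16)/6 = 84/6 = 14; σ²_B = ((16−12)/6)² = 0.444
te_C = (8 + 4·9 + 16)/6 = 60/6 = 10; σ²_C = ((16−8)/6)² = 1.778
te_D = (1 + 4·2 + 9)/6 = 18/6 = 3; σ²_D = ((9−1)/6)² = 1.778
te_E = (6 + 4·11 + 22)/6 = 72/6 = 12; σ²_E = ((22−6)/6)² = 7.111

Forward pass:
ES_A = 0; EF_A = 10
ES_B = 10; EF_B = 10+14 = 24
ES_C = 10; EF_C = 10+10 = 20
ES_D = max(EF_B=24, EF_C=20) = 24; EF_D = 24+3 = 27
ES_E = 27; EF_E = 27+12 = 39
Expected project duration μ = 39 hours. Critical path: A → B → D → E.

Variance along critical path = 1.778 + 0.444 + 1.778 + 7.111 = 11.111; σ = 3.333 hours.
D = μ + z·σ = 39 + 1.645·3.333 = 44.5 hours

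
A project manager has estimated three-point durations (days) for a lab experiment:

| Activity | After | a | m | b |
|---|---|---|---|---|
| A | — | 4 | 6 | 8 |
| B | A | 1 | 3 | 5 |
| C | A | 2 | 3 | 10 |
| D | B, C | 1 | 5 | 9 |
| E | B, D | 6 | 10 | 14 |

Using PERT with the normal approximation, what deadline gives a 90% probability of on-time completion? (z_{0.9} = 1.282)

28.1 days

te_A = (4 + 4·6 + 8)/6 = 36/6 = 6; σ²_A = ((8−4)/6)² = 0.444
te_B = (1 + 4·3 + 5)/6 = 18/6 = 3; σ²_B = ((5−1)/6)² = 0.444
te_C = (2 + 4·3 + 10)/6 = 24/6 = 4; σ²_C = ((10−2)/6)² = 1.778
te_D = (1 + 4·5 + 9)/6 = 30/6 = 5; σ²_D = ((9−1)/6)² = 1.778
te_E = (6 + 4·10 + 14)/6 = 60/6 = 10; σ²_E = ((14−6)/6)² = 1.778

Forward pass:
ES_A = 0; EF_A = 6
ES_B = 6; EF_B = 6+3 = 9
ES_C = 6; EF_C = 6+4 = 10
ES_D = max(EF_B=9, EF_C=10) = 10; EF_D = 10+5 = 15
ES_E = max(EF_B=9, EF_D=15) = 15; EF_E = 15+10 = 25
Expected project duration μ = 25 days. Critical path: A → C → D → E.

Variance along critical path = 0.444 + 1.778 + 1.778 + 1.778 = 5.778; σ = 2.404 days.
D = μ + z·σ = 25 + 1.282·2.404 = 28.1 days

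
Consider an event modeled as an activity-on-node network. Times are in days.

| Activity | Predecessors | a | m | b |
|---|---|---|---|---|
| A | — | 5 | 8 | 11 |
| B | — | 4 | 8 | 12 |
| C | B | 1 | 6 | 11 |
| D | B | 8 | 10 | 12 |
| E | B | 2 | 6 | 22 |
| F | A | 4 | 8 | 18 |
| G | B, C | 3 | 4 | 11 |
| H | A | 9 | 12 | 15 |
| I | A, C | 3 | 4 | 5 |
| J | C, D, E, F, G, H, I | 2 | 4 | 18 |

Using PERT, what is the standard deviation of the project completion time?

te_A = (5 + 4·8 + 11)/6 = 48/6 = 8; σ²_A = ((11−5)/6)² = 1.000
te_B = (4 + 4·8 + 12)/6 = 48/6 = 8; σ²_B = ((12−4)/6)² = 1.778
te_C = (1 + 4·6 + 11)/6 = 36/6 = 6; σ²_C = ((11−1)/6)² = 2.778
te_D = (8 + 4·10 + 12)/6 = 60/6 = 10; σ²_D = ((12−8)/6)² = 0.444
te_E = (2 + 4·6 + 22)/6 = 48/6 = 8; σ²_E = ((22−2)/6)² = 11.111
te_F = (4 + 4·8 + 18)/6 = 54/6 = 9; σ²_F = ((18−4)/6)² = 5.444
te_G = (3 + 4·4 + 11)/6 = 30/6 = 5; σ²_G = ((11−3)/6)² = 1.778
te_H = (9 + 4·12 + 15)/6 = 72/6 = 12; σ²_H = ((15−9)/6)² = 1.000
te_I = (3 + 4·4 + 5)/6 = 24/6 = 4; σ²_I = ((5−3)/6)² = 0.111
te_J = (2 + 4·4 + 18)/6 = 36/6 = 6; σ²_J = ((18−2)/6)² = 7.111

Forward pass:
ES_A = 0; EF_A = 8
ES_B = 0; EF_B = 8
ES_C = 8; EF_C = 8+6 = 14
ES_D = 8; EF_D = 8+10 = 18
ES_E = 8; EF_E = 8+8 = 16
ES_F = 8; EF_F = 8+9 = 17
ES_G = max(EF_B=8, EF_C=14) = 14; EF_G = 14+5 = 19
ES_H = 8; EF_H = 8+12 = 20
ES_I = max(EF_A=8, EF_C=14) = 14; EF_I = 14+4 = 18
ES_J = max(EF_C=14, EF_D=18, EF_E=16, EF_F=17, EF_G=19, EF_H=20, EF_I=18) = 20; EF_J = 20+6 = 26
Expected project duration μ = 26 days. Critical path: A → H → J.

Variance along critical path = 1.000 + 1.000 + 7.111 = 9.111
σ = √9.111 = 3.018 days

3.02 days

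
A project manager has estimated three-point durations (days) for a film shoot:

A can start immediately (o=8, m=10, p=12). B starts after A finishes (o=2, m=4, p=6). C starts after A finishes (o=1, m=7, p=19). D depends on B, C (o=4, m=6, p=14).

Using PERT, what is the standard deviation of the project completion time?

te_A = (8 + 4·10 + 12)/6 = 60/6 = 10; σ²_A = ((12−8)/6)² = 0.444
te_B = (2 + 4·4 + 6)/6 = 24/6 = 4; σ²_B = ((6−2)/6)² = 0.444
te_C = (1 + 4·7 + 19)/6 = 48/6 = 8; σ²_C = ((19−1)/6)² = 9.000
te_D = (4 + 4·6 + 14)/6 = 42/6 = 7; σ²_D = ((14−4)/6)² = 2.778

Forward pass:
ES_A = 0; EF_A = 10
ES_B = 10; EF_B = 10+4 = 14
ES_C = 10; EF_C = 10+8 = 18
ES_D = max(EF_B=14, EF_C=18) = 18; EF_D = 18+7 = 25
Expected project duration μ = 25 days. Critical path: A → C → D.

Variance along critical path = 0.444 + 9.000 + 2.778 = 12.222
σ = √12.222 = 3.496 days

3.50 days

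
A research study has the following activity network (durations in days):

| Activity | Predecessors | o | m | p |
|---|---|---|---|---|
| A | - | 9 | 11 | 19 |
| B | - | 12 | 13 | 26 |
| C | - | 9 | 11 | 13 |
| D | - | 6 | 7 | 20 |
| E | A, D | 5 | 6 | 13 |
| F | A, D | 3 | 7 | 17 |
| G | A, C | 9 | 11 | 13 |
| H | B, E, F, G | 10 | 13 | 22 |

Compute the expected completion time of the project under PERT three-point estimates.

te_A = (9 + 4·11 + 19)/6 = 72/6 = 12
te_B = (12 + 4·13 + 26)/6 = 90/6 = 15
te_C = (9 + 4·11 + 13)/6 = 66/6 = 11
te_D = (6 + 4·7 + 20)/6 = 54/6 = 9
te_E = (5 + 4·6 + 13)/6 = 42/6 = 7
te_F = (3 + 4·7 + 17)/6 = 48/6 = 8
te_G = (9 + 4·11 + 13)/6 = 66/6 = 11
te_H = (10 + 4·13 + 22)/6 = 84/6 = 14

Forward pass:
ES_A = 0; EF_A = 12
ES_B = 0; EF_B = 15
ES_C = 0; EF_C = 11
ES_D = 0; EF_D = 9
ES_E = max(EF_A=12, EF_D=9) = 12; EF_E = 12+7 = 19
ES_F = max(EF_A=12, EF_D=9) = 12; EF_F = 12+8 = 20
ES_G = max(EF_A=12, EF_C=11) = 12; EF_G = 12+11 = 23
ES_H = max(EF_B=15, EF_E=19, EF_F=20, EF_G=23) = 23; EF_H = 23+14 = 37
Expected project duration μ = 37 days. Critical path: A → G → H.

37 days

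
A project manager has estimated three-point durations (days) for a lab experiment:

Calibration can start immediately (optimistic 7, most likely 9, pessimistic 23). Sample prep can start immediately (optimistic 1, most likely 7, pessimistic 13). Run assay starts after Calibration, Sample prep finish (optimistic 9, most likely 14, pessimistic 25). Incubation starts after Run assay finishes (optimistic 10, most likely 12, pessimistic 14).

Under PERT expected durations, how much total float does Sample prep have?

te_Calibration = (7 + 4·9 + 23)/6 = 66/6 = 11
te_Sample prep = (1 + 4·7 + 13)/6 = 42/6 = 7
te_Run assay = (9 + 4·14 + 25)/6 = 90/6 = 15
te_Incubation = (10 + 4·12 + 14)/6 = 72/6 = 12

Forward pass:
ES_Calibration = 0; EF_Calibration = 11
ES_Sample prep = 0; EF_Sample prep = 7
ES_Run assay = max(EF_Calibration=11, EF_Sample prep=7) = 11; EF_Run assay = 11+15 = 26
ES_Incubation = 26; EF_Incubation = 26+12 = 38
Expected project duration μ = 38 days. Critical path: Calibration → Run assay → Incubation.

Backward pass:
LF_Incubation = 38; LS_Incubation = 38−12 = 26
LF_Run assay = LS_Incubation = 26; LS_Run assay = 26−15 = 11
LF_Sample prep = LS_Run assay = 11; LS_Sample prep = 11−7 = 4
LF_Calibration = LS_Run assay = 11; LS_Calibration = 11−11 = 0
Slack_Sample prep = LS_Sample prep − ES_Sample prep = 4 − 0 = 4

4 days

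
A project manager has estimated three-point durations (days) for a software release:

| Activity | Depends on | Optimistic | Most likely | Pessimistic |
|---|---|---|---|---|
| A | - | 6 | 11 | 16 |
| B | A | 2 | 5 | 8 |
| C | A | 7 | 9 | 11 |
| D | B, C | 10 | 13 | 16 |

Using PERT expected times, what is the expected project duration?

33 days

te_A = (6 + 4·11 + 16)/6 = 66/6 = 11
te_B = (2 + 4·5 + 8)/6 = 30/6 = 5
te_C = (7 + 4·9 + 11)/6 = 54/6 = 9
te_D = (10 + 4·13 + 16)/6 = 78/6 = 13

Forward pass:
ES_A = 0; EF_A = 11
ES_B = 11; EF_B = 11+5 = 16
ES_C = 11; EF_C = 11+9 = 20
ES_D = max(EF_B=16, EF_C=20) = 20; EF_D = 20+13 = 33
Expected project duration μ = 33 days. Critical path: A → C → D.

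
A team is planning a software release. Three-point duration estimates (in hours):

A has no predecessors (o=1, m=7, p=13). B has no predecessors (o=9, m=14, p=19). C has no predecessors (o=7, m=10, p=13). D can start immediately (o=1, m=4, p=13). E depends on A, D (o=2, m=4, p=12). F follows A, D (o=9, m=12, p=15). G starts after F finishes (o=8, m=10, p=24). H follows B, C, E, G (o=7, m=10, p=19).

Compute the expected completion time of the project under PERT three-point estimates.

te_A = (1 + 4·7 + 13)/6 = 42/6 = 7
te_B = (9 + 4·14 + 19)/6 = 84/6 = 14
te_C = (7 + 4·10 + 13)/6 = 60/6 = 10
te_D = (1 + 4·4 + 13)/6 = 30/6 = 5
te_E = (2 + 4·4 + 12)/6 = 30/6 = 5
te_F = (9 + 4·12 + 15)/6 = 72/6 = 12
te_G = (8 + 4·10 + 24)/6 = 72/6 = 12
te_H = (7 + 4·10 + 19)/6 = 66/6 = 11

Forward pass:
ES_A = 0; EF_A = 7
ES_B = 0; EF_B = 14
ES_C = 0; EF_C = 10
ES_D = 0; EF_D = 5
ES_E = max(EF_A=7, EF_D=5) = 7; EF_E = 7+5 = 12
ES_F = max(EF_A=7, EF_D=5) = 7; EF_F = 7+12 = 19
ES_G = 19; EF_G = 19+12 = 31
ES_H = max(EF_B=14, EF_C=10, EF_E=12, EF_G=31) = 31; EF_H = 31+11 = 42
Expected project duration μ = 42 hours. Critical path: A → F → G → H.

42 hours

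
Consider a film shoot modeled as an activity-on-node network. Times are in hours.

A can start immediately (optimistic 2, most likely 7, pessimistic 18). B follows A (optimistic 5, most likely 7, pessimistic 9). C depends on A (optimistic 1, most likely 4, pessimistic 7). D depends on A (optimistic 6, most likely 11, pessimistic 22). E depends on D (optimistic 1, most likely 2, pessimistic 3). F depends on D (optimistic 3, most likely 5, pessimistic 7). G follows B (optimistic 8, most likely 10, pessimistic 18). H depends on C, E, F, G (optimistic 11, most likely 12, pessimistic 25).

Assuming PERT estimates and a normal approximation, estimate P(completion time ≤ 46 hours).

te_A = (2 + 4·7 + 18)/6 = 48/6 = 8; σ²_A = ((18−2)/6)² = 7.111
te_B = (5 + 4·7 + 9)/6 = 42/6 = 7; σ²_B = ((9−5)/6)² = 0.444
te_C = (1 + 4·4 + 7)/6 = 24/6 = 4; σ²_C = ((7−1)/6)² = 1.000
te_D = (6 + 4·11 + 22)/6 = 72/6 = 12; σ²_D = ((22−6)/6)² = 7.111
te_E = (1 + 4·2 + 3)/6 = 12/6 = 2; σ²_E = ((3−1)/6)² = 0.111
te_F = (3 + 4·5 + 7)/6 = 30/6 = 5; σ²_F = ((7−3)/6)² = 0.444
te_G = (8 + 4·10 + 18)/6 = 66/6 = 11; σ²_G = ((18−8)/6)² = 2.778
te_H = (11 + 4·12 + 25)/6 = 84/6 = 14; σ²_H = ((25−11)/6)² = 5.444

Forward pass:
ES_A = 0; EF_A = 8
ES_B = 8; EF_B = 8+7 = 15
ES_C = 8; EF_C = 8+4 = 12
ES_D = 8; EF_D = 8+12 = 20
ES_E = 20; EF_E = 20+2 = 22
ES_F = 20; EF_F = 20+5 = 25
ES_G = 15; EF_G = 15+11 = 26
ES_H = max(EF_C=12, EF_E=22, EF_F=25, EF_G=26) = 26; EF_H = 26+14 = 40
Expected project duration μ = 40 hours. Critical path: A → B → G → H.

Variance along critical path = 7.111 + 0.444 + 2.778 + 5.444 = 15.778; σ = √15.778 = 3.972 hours.
Z = (46 − 40) / 3.972 = 1.511
P(T ≤ 46) = Φ(1.511) ≈ 0.935

0.935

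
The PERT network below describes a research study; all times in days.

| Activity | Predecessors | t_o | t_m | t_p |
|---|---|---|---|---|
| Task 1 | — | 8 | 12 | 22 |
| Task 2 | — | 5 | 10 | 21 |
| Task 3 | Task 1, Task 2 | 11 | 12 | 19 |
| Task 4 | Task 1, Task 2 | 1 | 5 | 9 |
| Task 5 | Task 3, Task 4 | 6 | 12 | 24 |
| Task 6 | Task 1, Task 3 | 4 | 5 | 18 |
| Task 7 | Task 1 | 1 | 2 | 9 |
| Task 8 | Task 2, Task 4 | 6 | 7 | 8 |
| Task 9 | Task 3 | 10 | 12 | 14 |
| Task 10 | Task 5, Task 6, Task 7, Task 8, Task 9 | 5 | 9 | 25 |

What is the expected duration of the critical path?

50 days

te_Task 1 = (8 + 4·12 + 22)/6 = 78/6 = 13
te_Task 2 = (5 + 4·10 + 21)/6 = 66/6 = 11
te_Task 3 = (11 + 4·12 + 19)/6 = 78/6 = 13
te_Task 4 = (1 + 4·5 + 9)/6 = 30/6 = 5
te_Task 5 = (6 + 4·12 + 24)/6 = 78/6 = 13
te_Task 6 = (4 + 4·5 + 18)/6 = 42/6 = 7
te_Task 7 = (1 + 4·2 + 9)/6 = 18/6 = 3
te_Task 8 = (6 + 4·7 + 8)/6 = 42/6 = 7
te_Task 9 = (10 + 4·12 + 14)/6 = 72/6 = 12
te_Task 10 = (5 + 4·9 + 25)/6 = 66/6 = 11

Forward pass:
ES_Task 1 = 0; EF_Task 1 = 13
ES_Task 2 = 0; EF_Task 2 = 11
ES_Task 3 = max(EF_Task 1=13, EF_Task 2=11) = 13; EF_Task 3 = 13+13 = 26
ES_Task 4 = max(EF_Task 1=13, EF_Task 2=11) = 13; EF_Task 4 = 13+5 = 18
ES_Task 5 = max(EF_Task 3=26, EF_Task 4=18) = 26; EF_Task 5 = 26+13 = 39
ES_Task 6 = max(EF_Task 1=13, EF_Task 3=26) = 26; EF_Task 6 = 26+7 = 33
ES_Task 7 = 13; EF_Task 7 = 13+3 = 16
ES_Task 8 = max(EF_Task 2=11, EF_Task 4=18) = 18; EF_Task 8 = 18+7 = 25
ES_Task 9 = 26; EF_Task 9 = 26+12 = 38
ES_Task 10 = max(EF_Task 5=39, EF_Task 6=33, EF_Task 7=16, EF_Task 8=25, EF_Task 9=38) = 39; EF_Task 10 = 39+11 = 50
Expected project duration μ = 50 days. Critical path: Task 1 → Task 3 → Task 5 → Task 10.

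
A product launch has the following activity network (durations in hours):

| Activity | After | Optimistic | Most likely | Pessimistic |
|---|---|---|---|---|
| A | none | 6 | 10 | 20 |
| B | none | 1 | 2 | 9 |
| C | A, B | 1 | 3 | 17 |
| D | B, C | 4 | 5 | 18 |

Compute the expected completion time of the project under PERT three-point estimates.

23 hours

te_A = (6 + 4·10 + 20)/6 = 66/6 = 11
te_B = (1 + 4·2 + 9)/6 = 18/6 = 3
te_C = (1 + 4·3 + 17)/6 = 30/6 = 5
te_D = (4 + 4·5 + 18)/6 = 42/6 = 7

Forward pass:
ES_A = 0; EF_A = 11
ES_B = 0; EF_B = 3
ES_C = max(EF_A=11, EF_B=3) = 11; EF_C = 11+5 = 16
ES_D = max(EF_B=3, EF_C=16) = 16; EF_D = 16+7 = 23
Expected project duration μ = 23 hours. Critical path: A → C → D.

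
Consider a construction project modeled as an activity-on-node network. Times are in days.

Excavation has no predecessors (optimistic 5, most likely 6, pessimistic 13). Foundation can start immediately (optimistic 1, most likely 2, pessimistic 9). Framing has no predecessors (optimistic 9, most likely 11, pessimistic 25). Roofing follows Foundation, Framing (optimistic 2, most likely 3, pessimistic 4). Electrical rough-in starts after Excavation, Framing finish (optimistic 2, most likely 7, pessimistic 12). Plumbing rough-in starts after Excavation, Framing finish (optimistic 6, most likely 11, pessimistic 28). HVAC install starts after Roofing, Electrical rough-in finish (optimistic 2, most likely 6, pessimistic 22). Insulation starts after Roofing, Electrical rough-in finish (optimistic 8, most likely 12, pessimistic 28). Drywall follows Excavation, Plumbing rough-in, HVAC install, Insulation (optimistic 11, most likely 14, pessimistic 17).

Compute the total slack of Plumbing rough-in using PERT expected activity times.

8 days

te_Excavation = (5 + 4·6 + 13)/6 = 42/6 = 7
te_Foundation = (1 + 4·2 + 9)/6 = 18/6 = 3
te_Framing = (9 + 4·11 + 25)/6 = 78/6 = 13
te_Roofing = (2 + 4·3 + 4)/6 = 18/6 = 3
te_Electrical rough-in = (2 + 4·7 + 12)/6 = 42/6 = 7
te_Plumbing rough-in = (6 + 4·11 + 28)/6 = 78/6 = 13
te_HVAC install = (2 + 4·6 + 22)/6 = 48/6 = 8
te_Insulation = (8 + 4·12 + 28)/6 = 84/6 = 14
te_Drywall = (11 + 4·14 + 17)/6 = 84/6 = 14

Forward pass:
ES_Excavation = 0; EF_Excavation = 7
ES_Foundation = 0; EF_Foundation = 3
ES_Framing = 0; EF_Framing = 13
ES_Roofing = max(EF_Foundation=3, EF_Framing=13) = 13; EF_Roofing = 13+3 = 16
ES_Electrical rough-in = max(EF_Excavation=7, EF_Framing=13) = 13; EF_Electrical rough-in = 13+7 = 20
ES_Plumbing rough-in = max(EF_Excavation=7, EF_Framing=13) = 13; EF_Plumbing rough-in = 13+13 = 26
ES_HVAC install = max(EF_Roofing=16, EF_Electrical rough-in=20) = 20; EF_HVAC install = 20+8 = 28
ES_Insulation = max(EF_Roofing=16, EF_Electrical rough-in=20) = 20; EF_Insulation = 20+14 = 34
ES_Drywall = max(EF_Excavation=7, EF_Plumbing rough-in=26, EF_HVAC install=28, EF_Insulation=34) = 34; EF_Drywall = 34+14 = 48
Expected project duration μ = 48 days. Critical path: Framing → Electrical rough-in → Insulation → Drywall.

Backward pass:
LF_Drywall = 48; LS_Drywall = 48−14 = 34
LF_Insulation = LS_Drywall = 34; LS_Insulation = 34−14 = 20
LF_HVAC install = LS_Drywall = 34; LS_HVAC install = 34−8 = 26
LF_Plumbing rough-in = LS_Drywall = 34; LS_Plumbing rough-in = 34−13 = 21
LF_Electrical rough-in = min(LS_HVAC install=26, LS_Insulation=20) = 20; LS_Electrical rough-in = 20−7 = 13
LF_Roofing = min(LS_HVAC install=26, LS_Insulation=20) = 20; LS_Roofing = 20−3 = 17
LF_Framing = min(LS_Roofing=17, LS_Electrical rough-in=13, LS_Plumbing rough-in=21) = 13; LS_Framing = 13−13 = 0
LF_Foundation = LS_Roofing = 17; LS_Foundation = 17−3 = 14
LF_Excavation = min(LS_Electrical rough-in=13, LS_Plumbing rough-in=21, LS_Drywall=34) = 13; LS_Excavation = 13−7 = 6
Slack_Plumbing rough-in = LS_Plumbing rough-in − ES_Plumbing rough-in = 21 − 13 = 8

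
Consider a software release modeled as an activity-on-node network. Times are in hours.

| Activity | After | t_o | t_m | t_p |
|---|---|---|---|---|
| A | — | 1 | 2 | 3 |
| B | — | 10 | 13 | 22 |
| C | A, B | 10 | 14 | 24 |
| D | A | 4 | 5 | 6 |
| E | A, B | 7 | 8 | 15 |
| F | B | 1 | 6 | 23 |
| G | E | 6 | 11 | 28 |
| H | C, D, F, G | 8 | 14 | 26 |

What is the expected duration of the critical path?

51 hours

te_A = (1 + 4·2 + 3)/6 = 12/6 = 2
te_B = (10 + 4·13 + 22)/6 = 84/6 = 14
te_C = (10 + 4·14 + 24)/6 = 90/6 = 15
te_D = (4 + 4·5 + 6)/6 = 30/6 = 5
te_E = (7 + 4·8 + 15)/6 = 54/6 = 9
te_F = (1 + 4·6 + 23)/6 = 48/6 = 8
te_G = (6 + 4·11 + 28)/6 = 78/6 = 13
te_H = (8 + 4·14 + 26)/6 = 90/6 = 15

Forward pass:
ES_A = 0; EF_A = 2
ES_B = 0; EF_B = 14
ES_C = max(EF_A=2, EF_B=14) = 14; EF_C = 14+15 = 29
ES_D = 2; EF_D = 2+5 = 7
ES_E = max(EF_A=2, EF_B=14) = 14; EF_E = 14+9 = 23
ES_F = 14; EF_F = 14+8 = 22
ES_G = 23; EF_G = 23+13 = 36
ES_H = max(EF_C=29, EF_D=7, EF_F=22, EF_G=36) = 36; EF_H = 36+15 = 51
Expected project duration μ = 51 hours. Critical path: B → E → G → H.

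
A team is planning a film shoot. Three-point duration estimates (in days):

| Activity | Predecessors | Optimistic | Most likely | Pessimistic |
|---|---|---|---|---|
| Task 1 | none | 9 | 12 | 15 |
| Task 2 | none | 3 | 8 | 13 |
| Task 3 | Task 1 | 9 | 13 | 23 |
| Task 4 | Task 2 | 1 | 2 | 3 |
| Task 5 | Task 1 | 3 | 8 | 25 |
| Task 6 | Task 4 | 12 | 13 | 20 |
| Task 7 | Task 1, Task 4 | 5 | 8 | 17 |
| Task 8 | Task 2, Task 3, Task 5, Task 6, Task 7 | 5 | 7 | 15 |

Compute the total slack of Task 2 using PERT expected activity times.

2 days

te_Task 1 = (9 + 4·12 + 15)/6 = 72/6 = 12
te_Task 2 = (3 + 4·8 + 13)/6 = 48/6 = 8
te_Task 3 = (9 + 4·13 + 23)/6 = 84/6 = 14
te_Task 4 = (1 + 4·2 + 3)/6 = 12/6 = 2
te_Task 5 = (3 + 4·8 + 25)/6 = 60/6 = 10
te_Task 6 = (12 + 4·13 + 20)/6 = 84/6 = 14
te_Task 7 = (5 + 4·8 + 17)/6 = 54/6 = 9
te_Task 8 = (5 + 4·7 + 15)/6 = 48/6 = 8

Forward pass:
ES_Task 1 = 0; EF_Task 1 = 12
ES_Task 2 = 0; EF_Task 2 = 8
ES_Task 3 = 12; EF_Task 3 = 12+14 = 26
ES_Task 4 = 8; EF_Task 4 = 8+2 = 10
ES_Task 5 = 12; EF_Task 5 = 12+10 = 22
ES_Task 6 = 10; EF_Task 6 = 10+14 = 24
ES_Task 7 = max(EF_Task 1=12, EF_Task 4=10) = 12; EF_Task 7 = 12+9 = 21
ES_Task 8 = max(EF_Task 2=8, EF_Task 3=26, EF_Task 5=22, EF_Task 6=24, EF_Task 7=21) = 26; EF_Task 8 = 26+8 = 34
Expected project duration μ = 34 days. Critical path: Task 1 → Task 3 → Task 8.

Backward pass:
LF_Task 8 = 34; LS_Task 8 = 34−8 = 26
LF_Task 7 = LS_Task 8 = 26; LS_Task 7 = 26−9 = 17
LF_Task 6 = LS_Task 8 = 26; LS_Task 6 = 26−14 = 12
LF_Task 5 = LS_Task 8 = 26; LS_Task 5 = 26−10 = 16
LF_Task 4 = min(LS_Task 6=12, LS_Task 7=17) = 12; LS_Task 4 = 12−2 = 10
LF_Task 3 = LS_Task 8 = 26; LS_Task 3 = 26−14 = 12
LF_Task 2 = min(LS_Task 4=10, LS_Task 8=26) = 10; LS_Task 2 = 10−8 = 2
LF_Task 1 = min(LS_Task 3=12, LS_Task 5=16, LS_Task 7=17) = 12; LS_Task 1 = 12−12 = 0
Slack_Task 2 = LS_Task 2 − ES_Task 2 = 2 − 0 = 2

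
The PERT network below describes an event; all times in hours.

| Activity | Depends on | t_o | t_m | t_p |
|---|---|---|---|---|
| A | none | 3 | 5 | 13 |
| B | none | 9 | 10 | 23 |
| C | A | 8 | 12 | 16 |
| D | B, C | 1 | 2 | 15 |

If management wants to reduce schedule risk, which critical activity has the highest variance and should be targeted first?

te_A = (3 + 4·5 + 13)/6 = 36/6 = 6; σ²_A = ((13−3)/6)² = 2.778
te_B = (9 + 4·10 + 23)/6 = 72/6 = 12; σ²_B = ((23−9)/6)² = 5.444
te_C = (8 + 4·12 + 16)/6 = 72/6 = 12; σ²_C = ((16−8)/6)² = 1.778
te_D = (1 + 4·2 + 15)/6 = 24/6 = 4; σ²_D = ((15−1)/6)² = 5.444

Forward pass:
ES_A = 0; EF_A = 6
ES_B = 0; EF_B = 12
ES_C = 6; EF_C = 6+12 = 18
ES_D = max(EF_B=12, EF_C=18) = 18; EF_D = 18+4 = 22
Expected project duration μ = 22 hours. Critical path: A → C → D.

Variances on critical path: σ²_A=2.778, σ²_C=1.778, σ²_D=5.444.
Largest is σ²_D = 5.444.

D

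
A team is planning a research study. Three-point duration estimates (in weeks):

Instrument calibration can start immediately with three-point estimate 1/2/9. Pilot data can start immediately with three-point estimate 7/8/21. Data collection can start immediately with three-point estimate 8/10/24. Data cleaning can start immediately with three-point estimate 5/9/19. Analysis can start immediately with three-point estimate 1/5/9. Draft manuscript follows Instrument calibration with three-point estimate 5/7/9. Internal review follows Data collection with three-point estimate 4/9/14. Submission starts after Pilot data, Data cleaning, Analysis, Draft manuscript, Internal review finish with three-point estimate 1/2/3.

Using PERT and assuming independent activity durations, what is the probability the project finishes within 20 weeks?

0.171

te_Instrument calibration = (1 + 4·2 + 9)/6 = 18/6 = 3; σ²_Instrument calibration = ((9−1)/6)² = 1.778
te_Pilot data = (7 + 4·8 + 21)/6 = 60/6 = 10; σ²_Pilot data = ((21−7)/6)² = 5.444
te_Data collection = (8 + 4·10 + 24)/6 = 72/6 = 12; σ²_Data collection = ((24−8)/6)² = 7.111
te_Data cleaning = (5 + 4·9 + 19)/6 = 60/6 = 10; σ²_Data cleaning = ((19−5)/6)² = 5.444
te_Analysis = (1 + 4·5 + 9)/6 = 30/6 = 5; σ²_Analysis = ((9−1)/6)² = 1.778
te_Draft manuscript = (5 + 4·7 + 9)/6 = 42/6 = 7; σ²_Draft manuscript = ((9−5)/6)² = 0.444
te_Internal review = (4 + 4·9 + 14)/6 = 54/6 = 9; σ²_Internal review = ((14−4)/6)² = 2.778
te_Submission = (1 + 4·2 + 3)/6 = 12/6 = 2; σ²_Submission = ((3−1)/6)² = 0.111

Forward pass:
ES_Instrument calibration = 0; EF_Instrument calibration = 3
ES_Pilot data = 0; EF_Pilot data = 10
ES_Data collection = 0; EF_Data collection = 12
ES_Data cleaning = 0; EF_Data cleaning = 10
ES_Analysis = 0; EF_Analysis = 5
ES_Draft manuscript = 3; EF_Draft manuscript = 3+7 = 10
ES_Internal review = 12; EF_Internal review = 12+9 = 21
ES_Submission = max(EF_Pilot data=10, EF_Data cleaning=10, EF_Analysis=5, EF_Draft manuscript=10, EF_Internal review=21) = 21; EF_Submission = 21+2 = 23
Expected project duration μ = 23 weeks. Critical path: Data collection → Internal review → Submission.

Variance along critical path = 7.111 + 2.778 + 0.111 = 10.000; σ = √10.000 = 3.162 weeks.
Z = (20 − 23) / 3.162 = -0.949
P(T ≤ 20) = Φ(-0.949) ≈ 0.171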